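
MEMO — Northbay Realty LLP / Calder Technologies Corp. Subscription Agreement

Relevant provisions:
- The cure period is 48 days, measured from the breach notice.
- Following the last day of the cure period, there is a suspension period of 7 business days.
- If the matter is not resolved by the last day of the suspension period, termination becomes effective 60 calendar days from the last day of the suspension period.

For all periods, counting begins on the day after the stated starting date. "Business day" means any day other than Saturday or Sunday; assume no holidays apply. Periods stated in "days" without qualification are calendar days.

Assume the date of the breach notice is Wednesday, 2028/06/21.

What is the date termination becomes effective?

The last day of the cure period: 2028/06/21 + 48 days = 2028/08/08.
The last day of the suspension period: 7 business days after Tuesday, 2028/08/08, skipping weekends — Aug 9, Aug 10, Aug 11, Aug 14, Aug 15, Aug 16, Aug 17 — lands on Thursday, 2028/08/17.
Adding 60 calendar days to 2028/08/17 gives 2028/10/16, which is the date termination becomes effective.

2028/10/16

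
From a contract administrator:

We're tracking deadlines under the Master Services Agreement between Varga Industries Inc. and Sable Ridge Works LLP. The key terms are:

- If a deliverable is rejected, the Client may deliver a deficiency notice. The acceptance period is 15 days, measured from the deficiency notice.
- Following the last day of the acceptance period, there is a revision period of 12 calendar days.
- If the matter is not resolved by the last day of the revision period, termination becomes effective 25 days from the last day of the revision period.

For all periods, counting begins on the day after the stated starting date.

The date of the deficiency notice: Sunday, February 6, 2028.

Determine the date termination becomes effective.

Adding 15 calendar days to February 6, 2028 gives February 21, 2028, which is the last day of the acceptance period.
The last day of the revision period: 12 calendar days after February 21, 2028 is March 4, 2028.
The date termination becomes effective: March 4, 2028 + 25 days = March 29, 2028.

March 29, 2028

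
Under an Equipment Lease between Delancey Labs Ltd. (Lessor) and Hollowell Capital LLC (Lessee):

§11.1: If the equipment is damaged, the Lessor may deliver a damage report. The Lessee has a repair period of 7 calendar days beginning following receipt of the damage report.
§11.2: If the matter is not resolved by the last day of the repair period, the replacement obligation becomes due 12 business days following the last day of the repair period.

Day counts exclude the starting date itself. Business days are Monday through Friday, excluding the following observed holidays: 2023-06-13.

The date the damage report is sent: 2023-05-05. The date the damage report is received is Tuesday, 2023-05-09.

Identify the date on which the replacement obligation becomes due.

The last day of the repair period: 2023-05-09 + 7 days = 2023-05-16.
The date on which the replacement obligation becomes due: counting 12 business days from Tuesday, 2023-05-16 (May 17, May 18, May 19, May 22, …, May 30, May 31, Jun 1, skipping weekends) reaches Thursday, 2023-06-01.

2023-06-01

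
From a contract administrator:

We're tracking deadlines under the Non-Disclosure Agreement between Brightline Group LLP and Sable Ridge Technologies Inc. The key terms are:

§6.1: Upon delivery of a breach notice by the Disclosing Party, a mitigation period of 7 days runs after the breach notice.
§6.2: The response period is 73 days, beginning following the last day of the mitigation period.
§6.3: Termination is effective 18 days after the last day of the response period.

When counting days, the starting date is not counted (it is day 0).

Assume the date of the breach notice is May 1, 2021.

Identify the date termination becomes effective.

The last day of the mitigation period: 7 calendar days after May 1, 2021 is May 8, 2021.
The last day of the response period: May 8, 2021 + 73 days = July 20, 2021.
The date termination becomes effective: 18 calendar days after July 20, 2021 is August 7, 2021.

August 7, 2021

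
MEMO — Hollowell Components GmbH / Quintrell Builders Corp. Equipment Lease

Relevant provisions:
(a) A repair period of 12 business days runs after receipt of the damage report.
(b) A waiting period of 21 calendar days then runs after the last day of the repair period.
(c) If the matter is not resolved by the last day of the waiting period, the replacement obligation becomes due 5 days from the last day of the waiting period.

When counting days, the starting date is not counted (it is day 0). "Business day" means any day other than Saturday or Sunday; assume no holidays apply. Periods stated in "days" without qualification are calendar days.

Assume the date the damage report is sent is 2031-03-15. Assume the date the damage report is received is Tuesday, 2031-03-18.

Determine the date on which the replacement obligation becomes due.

The last day of the repair period: counting 12 business days from Tuesday, 2031-03-18 (Mar 19, Mar 20, Mar 21, Mar 24, …, Apr 1, Apr 2, Apr 3, skipping weekends) reaches Thursday, 2031-04-03.
The last day of the waiting period: 2031-04-03 + 21 days = 2031-04-24.
The date on which the replacement obligation becomes due: 5 calendar days after 2031-04-24 is 2031-04-29.

2031-04-29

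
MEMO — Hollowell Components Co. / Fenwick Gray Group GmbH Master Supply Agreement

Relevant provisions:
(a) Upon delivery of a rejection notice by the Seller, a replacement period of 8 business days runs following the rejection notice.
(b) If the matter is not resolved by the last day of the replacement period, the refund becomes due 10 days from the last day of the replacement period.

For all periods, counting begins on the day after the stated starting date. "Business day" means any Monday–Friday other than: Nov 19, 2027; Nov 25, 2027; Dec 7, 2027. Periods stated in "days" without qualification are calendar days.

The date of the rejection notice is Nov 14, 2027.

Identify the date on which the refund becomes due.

The last day of the replacement period: counting 8 business days from Sunday, Nov 14, 2027 (Nov 15, Nov 16, Nov 17, Nov 18, Nov 22, Nov 23, Nov 24, Nov 26, skipping weekends and the listed holidays on Nov 19, Nov 25) reaches Friday, Nov 26, 2027.
Adding 10 calendar days to Nov 26, 2027 gives Dec 6, 2027, which is the date on which the refund becomes due.

Dec 6, 2027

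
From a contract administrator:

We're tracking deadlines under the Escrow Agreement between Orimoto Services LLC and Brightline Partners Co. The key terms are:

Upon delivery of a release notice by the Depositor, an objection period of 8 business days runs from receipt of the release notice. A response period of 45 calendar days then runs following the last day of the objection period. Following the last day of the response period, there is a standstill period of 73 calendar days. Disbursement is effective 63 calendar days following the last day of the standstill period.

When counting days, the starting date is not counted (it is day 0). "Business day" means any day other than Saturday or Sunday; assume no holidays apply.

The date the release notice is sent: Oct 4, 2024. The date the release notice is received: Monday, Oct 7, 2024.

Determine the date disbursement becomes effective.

Apr 16, 2025

The last day of the objection period: 8 business days after Monday, Oct 7, 2024, skipping weekends — Oct 8, Oct 9, Oct 10, Oct 11, Oct 14, Oct 15, Oct 16, Oct 17 — lands on Thursday, Oct 17, 2024.
The last day of the response period: 45 calendar days after Oct 17, 2024 is Dec 1, 2024.
The last day of the standstill period: Dec 1, 2024 + 73 days = Feb 12, 2025.
The date disbursement becomes effective: Feb 12, 2025 + 63 days = Apr 16, 2025.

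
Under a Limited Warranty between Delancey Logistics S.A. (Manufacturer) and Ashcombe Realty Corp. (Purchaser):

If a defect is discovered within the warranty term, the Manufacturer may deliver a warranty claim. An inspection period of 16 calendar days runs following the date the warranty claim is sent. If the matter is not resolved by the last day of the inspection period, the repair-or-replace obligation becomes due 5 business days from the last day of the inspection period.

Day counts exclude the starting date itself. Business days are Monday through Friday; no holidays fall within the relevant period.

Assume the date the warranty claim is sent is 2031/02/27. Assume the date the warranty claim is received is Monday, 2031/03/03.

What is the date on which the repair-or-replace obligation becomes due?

The last day of the inspection period: 16 calendar days after 2031/02/27 is 2031/03/15.
The date on which the repair-or-replace obligation becomes due: 5 business days after Saturday, 2031/03/15, skipping weekends — Mar 17, Mar 18, Mar 19, Mar 20, Mar 21 — lands on Friday, 2031/03/21.

2031/03/21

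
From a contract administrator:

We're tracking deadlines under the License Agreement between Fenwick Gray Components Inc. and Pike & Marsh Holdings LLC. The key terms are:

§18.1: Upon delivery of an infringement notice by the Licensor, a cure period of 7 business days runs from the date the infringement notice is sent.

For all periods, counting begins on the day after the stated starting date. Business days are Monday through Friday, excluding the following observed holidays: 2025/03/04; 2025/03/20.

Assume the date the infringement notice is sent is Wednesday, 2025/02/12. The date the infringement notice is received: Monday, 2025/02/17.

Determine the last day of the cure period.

2025/02/21

The last day of the cure period: 7 business days after Wednesday, 2025/02/12, skipping weekends — Feb 13, Feb 14, Feb 17, Feb 18, Feb 19, Feb 20, Feb 21 — lands on Friday, 2025/02/21.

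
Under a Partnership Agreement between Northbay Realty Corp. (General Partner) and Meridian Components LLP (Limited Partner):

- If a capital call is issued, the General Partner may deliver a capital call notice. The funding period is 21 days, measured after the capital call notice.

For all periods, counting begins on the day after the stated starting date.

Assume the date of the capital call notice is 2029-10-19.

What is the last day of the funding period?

2029-11-09

The last day of the funding period: 21 calendar days after 2029-10-19 is 2029-11-09.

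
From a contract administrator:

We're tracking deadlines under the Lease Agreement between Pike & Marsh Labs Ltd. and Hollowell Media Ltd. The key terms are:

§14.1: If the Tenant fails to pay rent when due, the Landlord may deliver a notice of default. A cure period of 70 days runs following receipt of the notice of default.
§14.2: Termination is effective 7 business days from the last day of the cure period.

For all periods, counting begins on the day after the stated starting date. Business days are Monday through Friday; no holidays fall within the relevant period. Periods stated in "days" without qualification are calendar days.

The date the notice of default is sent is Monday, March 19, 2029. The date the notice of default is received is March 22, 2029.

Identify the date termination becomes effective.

June 11, 2029

The last day of the cure period: March 22, 2029 + 70 days = May 31, 2029.
The date termination becomes effective: 7 business days after Thursday, May 31, 2029, skipping weekends — Jun 1, Jun 4, Jun 5, Jun 6, Jun 7, Jun 8, Jun 11 — lands on Monday, June 11, 2029.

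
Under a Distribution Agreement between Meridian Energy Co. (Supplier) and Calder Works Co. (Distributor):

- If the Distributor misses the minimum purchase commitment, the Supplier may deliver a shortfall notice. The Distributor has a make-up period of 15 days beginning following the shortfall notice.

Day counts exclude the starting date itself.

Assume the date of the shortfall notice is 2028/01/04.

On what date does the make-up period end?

Adding 15 calendar days to 2028/01/04 gives 2028/01/19, which is the last day of the make-up period.

2028/01/19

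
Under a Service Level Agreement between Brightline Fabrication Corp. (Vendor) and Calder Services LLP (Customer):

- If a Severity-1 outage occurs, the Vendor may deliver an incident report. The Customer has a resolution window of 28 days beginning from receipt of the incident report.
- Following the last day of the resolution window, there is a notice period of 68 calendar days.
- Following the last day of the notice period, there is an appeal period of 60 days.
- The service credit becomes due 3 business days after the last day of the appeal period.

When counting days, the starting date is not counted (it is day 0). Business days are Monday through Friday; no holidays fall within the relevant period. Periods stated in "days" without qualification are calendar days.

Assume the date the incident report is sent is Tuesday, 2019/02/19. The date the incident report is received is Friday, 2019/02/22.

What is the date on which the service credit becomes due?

2019/07/31

The last day of the resolution window: 28 calendar days after 2019/02/22 is 2019/03/22.
Adding 68 calendar days to 2019/03/22 gives 2019/05/29, which is the last day of the notice period.
The last day of the appeal period: 60 calendar days after 2019/05/29 is 2019/07/28.
From Sunday, 2019/07/28, 3 business days (Jul 29, Jul 30, Jul 31, skipping weekends) brings us to Wednesday, 2019/07/31, which is the date on which the service credit becomes due.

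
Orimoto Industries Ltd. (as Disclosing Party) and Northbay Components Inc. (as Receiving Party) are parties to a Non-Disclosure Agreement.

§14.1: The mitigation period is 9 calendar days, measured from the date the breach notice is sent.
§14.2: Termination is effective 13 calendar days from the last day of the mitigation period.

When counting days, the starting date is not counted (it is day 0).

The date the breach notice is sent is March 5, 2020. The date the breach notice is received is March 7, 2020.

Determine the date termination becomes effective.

March 27, 2020

The last day of the mitigation period: March 5, 2020 + 9 days = March 14, 2020.
Adding 13 calendar days to March 14, 2020 gives March 27, 2020, which is the date termination becomes effective.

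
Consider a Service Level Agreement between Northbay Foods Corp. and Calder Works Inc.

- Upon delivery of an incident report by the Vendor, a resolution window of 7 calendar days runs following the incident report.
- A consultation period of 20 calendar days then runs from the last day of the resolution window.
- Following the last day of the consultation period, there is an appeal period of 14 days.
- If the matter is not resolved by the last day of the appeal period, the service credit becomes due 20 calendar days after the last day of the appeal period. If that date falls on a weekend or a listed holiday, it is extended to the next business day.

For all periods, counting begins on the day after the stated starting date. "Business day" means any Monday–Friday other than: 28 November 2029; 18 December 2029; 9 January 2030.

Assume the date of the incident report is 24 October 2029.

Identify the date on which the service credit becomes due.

24 December 2029

Adding 7 calendar days to 24 October 2029 gives 31 October 2029, which is the last day of the resolution window.
The last day of the consultation period: 31 October 2029 + 20 days = 20 November 2029.
The last day of the appeal period: 20 November 2029 + 14 days = 4 December 2029.
Adding 20 calendar days to 4 December 2029 gives 24 December 2029, which is the date on which the service credit becomes due. 24 December 2029 is a Monday and is not a listed holiday, so no roll-forward applies.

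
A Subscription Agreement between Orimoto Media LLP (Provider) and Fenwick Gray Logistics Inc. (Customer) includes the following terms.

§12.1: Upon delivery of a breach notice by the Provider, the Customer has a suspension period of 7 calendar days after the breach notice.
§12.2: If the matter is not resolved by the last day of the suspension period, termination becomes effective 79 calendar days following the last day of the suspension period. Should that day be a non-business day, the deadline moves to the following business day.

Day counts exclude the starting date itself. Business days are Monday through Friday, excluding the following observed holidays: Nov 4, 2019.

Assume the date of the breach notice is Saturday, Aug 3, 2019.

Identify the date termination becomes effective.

Oct 28, 2019

The last day of the suspension period: Aug 3, 2019 + 7 days = Aug 10, 2019.
Adding 79 calendar days to Aug 10, 2019 gives Oct 28, 2019, which is the date termination becomes effective. Oct 28, 2019 is a Monday and is not a listed holiday, so no roll-forward applies.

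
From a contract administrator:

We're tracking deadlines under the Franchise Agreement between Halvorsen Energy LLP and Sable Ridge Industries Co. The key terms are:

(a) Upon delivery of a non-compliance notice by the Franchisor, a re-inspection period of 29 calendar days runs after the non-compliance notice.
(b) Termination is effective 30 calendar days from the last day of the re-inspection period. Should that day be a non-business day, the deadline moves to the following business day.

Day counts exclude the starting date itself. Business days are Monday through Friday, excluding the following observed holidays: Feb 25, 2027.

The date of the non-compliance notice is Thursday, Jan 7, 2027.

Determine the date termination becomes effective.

Adding 29 calendar days to Jan 7, 2027 gives Feb 5, 2027, which is the last day of the re-inspection period.
Adding 30 calendar days to Feb 5, 2027 gives Mar 7, 2027, which is the date termination becomes effective. That falls on a Sunday, so it rolls to the next business day, Monday, Mar 8, 2027.

Mar 8, 2027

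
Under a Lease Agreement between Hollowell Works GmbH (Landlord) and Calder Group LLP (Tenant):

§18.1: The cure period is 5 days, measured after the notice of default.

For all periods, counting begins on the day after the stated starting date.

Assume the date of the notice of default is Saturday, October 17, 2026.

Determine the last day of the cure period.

The last day of the cure period: 5 calendar days after October 17, 2026 is October 22, 2026.

October 22, 2026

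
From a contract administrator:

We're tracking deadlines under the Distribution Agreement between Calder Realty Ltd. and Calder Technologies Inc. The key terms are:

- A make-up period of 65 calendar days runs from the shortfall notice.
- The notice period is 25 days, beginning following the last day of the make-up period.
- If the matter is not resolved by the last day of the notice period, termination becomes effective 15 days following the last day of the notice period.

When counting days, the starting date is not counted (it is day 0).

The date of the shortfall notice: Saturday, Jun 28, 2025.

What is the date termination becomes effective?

Oct 11, 2025

Adding 65 calendar days to Jun 28, 2025 gives Sep 1, 2025, which is the last day of the make-up period.
The last day of the notice period: Sep 1, 2025 + 25 days = Sep 26, 2025.
The date termination becomes effective: Sep 26, 2025 + 15 days = Oct 11, 2025.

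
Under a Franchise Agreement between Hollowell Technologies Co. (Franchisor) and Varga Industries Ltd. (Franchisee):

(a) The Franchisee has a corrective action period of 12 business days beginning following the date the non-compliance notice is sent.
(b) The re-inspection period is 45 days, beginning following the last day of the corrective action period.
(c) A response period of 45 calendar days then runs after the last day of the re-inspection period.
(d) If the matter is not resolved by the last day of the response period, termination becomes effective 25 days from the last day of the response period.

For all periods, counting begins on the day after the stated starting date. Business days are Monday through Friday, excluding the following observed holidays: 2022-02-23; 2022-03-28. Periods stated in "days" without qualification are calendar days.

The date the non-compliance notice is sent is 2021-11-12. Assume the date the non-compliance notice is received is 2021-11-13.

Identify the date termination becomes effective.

The last day of the corrective action period: counting 12 business days from Friday, 2021-11-12 (Nov 15, Nov 16, Nov 17, Nov 18, …, Nov 26, Nov 29, Nov 30, skipping weekends) reaches Tuesday, 2021-11-30.
The last day of the re-inspection period: 45 calendar days after 2021-11-30 is 2022-01-14.
The last day of the response period: 2022-01-14 + 45 days = 2022-02-28.
The date termination becomes effective: 2022-02-28 + 25 days = 2022-03-25.

2022-03-25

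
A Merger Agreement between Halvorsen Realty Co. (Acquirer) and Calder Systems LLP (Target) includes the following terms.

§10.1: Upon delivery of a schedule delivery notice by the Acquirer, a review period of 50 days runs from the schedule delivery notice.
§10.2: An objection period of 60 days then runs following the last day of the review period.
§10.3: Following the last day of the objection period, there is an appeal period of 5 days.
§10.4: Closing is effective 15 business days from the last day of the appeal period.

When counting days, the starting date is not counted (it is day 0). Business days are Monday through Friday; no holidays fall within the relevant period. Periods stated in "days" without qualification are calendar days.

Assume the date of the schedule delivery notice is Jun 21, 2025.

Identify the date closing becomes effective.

The last day of the review period: 50 calendar days after Jun 21, 2025 is Aug 10, 2025.
The last day of the objection period: 60 calendar days after Aug 10, 2025 is Oct 9, 2025.
Adding 5 calendar days to Oct 9, 2025 gives Oct 14, 2025, which is the last day of the appeal period.
The date closing becomes effective: 15 business days after Tuesday, Oct 14, 2025, skipping weekends — Oct 15, Oct 16, Oct 17, Oct 20, …, Oct 31, Nov 3, Nov 4 — lands on Tuesday, Nov 4, 2025.

Nov 4, 2025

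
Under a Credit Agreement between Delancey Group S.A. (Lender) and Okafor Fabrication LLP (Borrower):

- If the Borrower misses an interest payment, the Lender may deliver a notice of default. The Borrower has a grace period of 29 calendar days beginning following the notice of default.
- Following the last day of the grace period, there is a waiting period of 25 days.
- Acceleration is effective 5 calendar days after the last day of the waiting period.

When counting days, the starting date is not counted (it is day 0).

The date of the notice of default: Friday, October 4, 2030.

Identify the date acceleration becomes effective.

The last day of the grace period: October 4, 2030 + 29 days = November 2, 2030.
Adding 25 calendar days to November 2, 2030 gives November 27, 2030, which is the last day of the waiting period.
The date acceleration becomes effective: 5 calendar days after November 27, 2030 is December 2, 2030.

December 2, 2030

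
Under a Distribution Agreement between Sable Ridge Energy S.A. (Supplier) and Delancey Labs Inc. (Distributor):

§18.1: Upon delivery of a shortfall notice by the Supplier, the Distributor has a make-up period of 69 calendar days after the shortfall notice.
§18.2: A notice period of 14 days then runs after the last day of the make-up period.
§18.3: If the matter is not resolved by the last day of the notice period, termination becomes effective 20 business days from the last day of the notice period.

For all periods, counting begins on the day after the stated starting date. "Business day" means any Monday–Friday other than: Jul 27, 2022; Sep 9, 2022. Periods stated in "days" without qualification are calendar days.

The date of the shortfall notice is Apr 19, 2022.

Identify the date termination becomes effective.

Aug 9, 2022

The last day of the make-up period: Apr 19, 2022 + 69 days = Jun 27, 2022.
The last day of the notice period: 14 calendar days after Jun 27, 2022 is Jul 11, 2022.
From Monday, Jul 11, 2022, 20 business days (Jul 12, Jul 13, Jul 14, Jul 15, …, Aug 5, Aug 8, Aug 9, skipping weekends and the listed holiday on Jul 27) brings us to Tuesday, Aug 9, 2022, which is the date termination becomes effective.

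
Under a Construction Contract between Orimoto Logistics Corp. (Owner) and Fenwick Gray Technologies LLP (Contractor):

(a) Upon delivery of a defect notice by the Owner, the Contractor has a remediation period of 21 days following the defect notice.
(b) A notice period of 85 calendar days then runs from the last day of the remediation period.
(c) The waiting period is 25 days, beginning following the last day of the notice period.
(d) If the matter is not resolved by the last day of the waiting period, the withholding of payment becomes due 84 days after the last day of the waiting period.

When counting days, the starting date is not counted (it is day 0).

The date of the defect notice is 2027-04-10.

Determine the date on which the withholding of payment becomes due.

2027-11-11

Adding 21 calendar days to 2027-04-10 gives 2027-05-01, which is the last day of the remediation period.
The last day of the notice period: 85 calendar days after 2027-05-01 is 2027-07-25.
Adding 25 calendar days to 2027-07-25 gives 2027-08-19, which is the last day of the waiting period.
The date on which the withholding of payment becomes due: 84 calendar days after 2027-08-19 is 2027-11-11.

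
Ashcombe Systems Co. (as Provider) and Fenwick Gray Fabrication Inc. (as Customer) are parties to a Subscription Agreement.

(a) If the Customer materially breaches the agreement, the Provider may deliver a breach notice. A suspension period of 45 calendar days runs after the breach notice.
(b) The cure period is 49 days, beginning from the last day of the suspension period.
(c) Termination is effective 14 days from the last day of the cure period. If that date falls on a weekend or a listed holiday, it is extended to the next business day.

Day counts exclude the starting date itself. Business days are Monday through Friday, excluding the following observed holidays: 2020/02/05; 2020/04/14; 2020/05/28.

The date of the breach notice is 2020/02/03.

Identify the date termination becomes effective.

Adding 45 calendar days to 2020/02/03 gives 2020/03/19, which is the last day of the suspension period.
The last day of the cure period: 2020/03/19 + 49 days = 2020/05/07.
The date termination becomes effective: 2020/05/07 + 14 days = 2020/05/21. 2020/05/21 is a Thursday and is not a listed holiday, so no roll-forward applies.

2020/05/21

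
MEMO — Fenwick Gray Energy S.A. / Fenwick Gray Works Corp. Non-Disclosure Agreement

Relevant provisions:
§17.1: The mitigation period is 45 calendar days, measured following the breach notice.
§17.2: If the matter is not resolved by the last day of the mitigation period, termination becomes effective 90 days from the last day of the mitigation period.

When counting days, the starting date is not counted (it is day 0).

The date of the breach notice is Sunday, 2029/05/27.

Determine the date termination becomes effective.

Adding 45 calendar days to 2029/05/27 gives 2029/07/11, which is the last day of the mitigation period.
The date termination becomes effective: 90 calendar days after 2029/07/11 is 2029/10/09.

2029/10/09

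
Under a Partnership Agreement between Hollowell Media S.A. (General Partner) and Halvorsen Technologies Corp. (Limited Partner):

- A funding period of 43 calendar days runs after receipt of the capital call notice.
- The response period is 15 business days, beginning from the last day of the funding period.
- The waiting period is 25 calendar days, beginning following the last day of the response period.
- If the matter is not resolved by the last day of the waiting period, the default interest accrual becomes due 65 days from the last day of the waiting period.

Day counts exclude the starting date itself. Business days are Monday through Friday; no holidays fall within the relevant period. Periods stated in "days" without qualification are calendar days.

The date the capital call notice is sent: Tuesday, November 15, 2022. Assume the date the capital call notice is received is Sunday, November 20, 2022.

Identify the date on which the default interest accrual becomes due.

Adding 43 calendar days to November 20, 2022 gives January 2, 2023, which is the last day of the funding period.
The last day of the response period: counting 15 business days from Monday, January 2, 2023 (Jan 3, Jan 4, Jan 5, Jan 6, …, Jan 19, Jan 20, Jan 23, skipping weekends) reaches Monday, January 23, 2023.
The last day of the waiting period: 25 calendar days after January 23, 2023 is February 17, 2023.
Adding 65 calendar days to February 17, 2023 gives April 23, 2023, which is the date on which the default interest accrual becomes due.

April 23, 2023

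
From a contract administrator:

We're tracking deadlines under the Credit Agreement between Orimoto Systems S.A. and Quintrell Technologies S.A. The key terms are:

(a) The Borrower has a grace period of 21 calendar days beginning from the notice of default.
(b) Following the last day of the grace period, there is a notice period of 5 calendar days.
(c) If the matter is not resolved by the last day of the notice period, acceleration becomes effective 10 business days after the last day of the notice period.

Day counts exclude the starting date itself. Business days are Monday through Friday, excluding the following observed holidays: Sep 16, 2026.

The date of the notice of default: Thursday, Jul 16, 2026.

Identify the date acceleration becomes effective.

Aug 25, 2026

The last day of the grace period: 21 calendar days after Jul 16, 2026 is Aug 6, 2026.
The last day of the notice period: Aug 6, 2026 + 5 days = Aug 11, 2026.
The date acceleration becomes effective: counting 10 business days from Tuesday, Aug 11, 2026 (Aug 12, Aug 13, Aug 14, Aug 17, Aug 18, Aug 19, Aug 20, Aug 21, Aug 24, Aug 25, skipping weekends) reaches Tuesday, Aug 25, 2026.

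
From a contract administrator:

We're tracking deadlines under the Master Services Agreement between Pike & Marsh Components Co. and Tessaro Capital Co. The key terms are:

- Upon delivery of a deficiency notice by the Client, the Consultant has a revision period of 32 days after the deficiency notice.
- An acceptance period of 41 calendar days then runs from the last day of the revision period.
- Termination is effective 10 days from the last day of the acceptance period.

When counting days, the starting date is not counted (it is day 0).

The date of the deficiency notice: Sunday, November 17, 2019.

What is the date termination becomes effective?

The last day of the revision period: November 17, 2019 + 32 days = December 19, 2019.
Adding 41 calendar days to December 19, 2019 gives January 29, 2020, which is the last day of the acceptance period.
The date termination becomes effective: 10 calendar days after January 29, 2020 is February 8, 2020.

February 8, 2020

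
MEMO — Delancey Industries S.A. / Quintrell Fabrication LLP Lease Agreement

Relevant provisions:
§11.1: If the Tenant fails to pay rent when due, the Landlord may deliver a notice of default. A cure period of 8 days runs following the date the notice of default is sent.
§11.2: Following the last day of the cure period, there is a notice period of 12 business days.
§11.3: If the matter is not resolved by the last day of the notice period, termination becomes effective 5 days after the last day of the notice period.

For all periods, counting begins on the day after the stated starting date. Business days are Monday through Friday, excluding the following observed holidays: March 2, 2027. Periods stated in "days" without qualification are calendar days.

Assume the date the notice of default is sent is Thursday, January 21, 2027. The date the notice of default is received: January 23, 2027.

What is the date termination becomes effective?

February 21, 2027

The last day of the cure period: 8 calendar days after January 21, 2027 is January 29, 2027.
The last day of the notice period: 12 business days after Friday, January 29, 2027, skipping weekends — Feb 1, Feb 2, Feb 3, Feb 4, …, Feb 12, Feb 15, Feb 16 — lands on Tuesday, February 16, 2027.
The date termination becomes effective: February 16, 2027 + 5 days = February 21, 2027.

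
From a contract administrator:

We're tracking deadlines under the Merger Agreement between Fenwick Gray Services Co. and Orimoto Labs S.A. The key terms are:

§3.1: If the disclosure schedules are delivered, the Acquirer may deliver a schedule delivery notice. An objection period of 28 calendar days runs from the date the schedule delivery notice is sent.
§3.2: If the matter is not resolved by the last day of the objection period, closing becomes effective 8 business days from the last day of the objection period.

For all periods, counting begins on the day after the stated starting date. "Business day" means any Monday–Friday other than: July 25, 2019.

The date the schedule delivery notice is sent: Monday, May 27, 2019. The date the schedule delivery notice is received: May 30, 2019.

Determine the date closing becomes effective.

July 4, 2019

The last day of the objection period: May 27, 2019 + 28 days = June 24, 2019.
The date closing becomes effective: counting 8 business days from Monday, June 24, 2019 (Jun 25, Jun 26, Jun 27, Jun 28, Jul 1, Jul 2, Jul 3, Jul 4, skipping weekends) reaches Thursday, July 4, 2019.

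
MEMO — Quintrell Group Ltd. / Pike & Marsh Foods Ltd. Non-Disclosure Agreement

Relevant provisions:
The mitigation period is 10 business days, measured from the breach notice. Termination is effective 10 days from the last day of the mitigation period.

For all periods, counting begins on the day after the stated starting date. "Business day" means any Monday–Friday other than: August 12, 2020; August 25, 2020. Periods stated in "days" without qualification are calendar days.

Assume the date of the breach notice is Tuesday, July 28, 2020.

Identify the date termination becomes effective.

August 21, 2020

From Tuesday, July 28, 2020, 10 business days (Jul 29, Jul 30, Jul 31, Aug 3, Aug 4, Aug 5, Aug 6, Aug 7, Aug 10, Aug 11, skipping weekends) brings us to Tuesday, August 11, 2020, which is the last day of the mitigation period.
The date termination becomes effective: 10 calendar days after August 11, 2020 is August 21, 2020.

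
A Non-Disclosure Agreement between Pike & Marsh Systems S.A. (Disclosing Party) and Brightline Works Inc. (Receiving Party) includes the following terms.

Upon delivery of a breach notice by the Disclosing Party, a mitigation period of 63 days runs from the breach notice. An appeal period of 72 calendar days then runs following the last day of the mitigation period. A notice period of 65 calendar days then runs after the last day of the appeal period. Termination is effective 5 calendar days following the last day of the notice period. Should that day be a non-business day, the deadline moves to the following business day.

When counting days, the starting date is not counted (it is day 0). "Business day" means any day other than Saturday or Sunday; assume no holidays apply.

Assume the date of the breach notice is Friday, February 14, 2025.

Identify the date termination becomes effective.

Adding 63 calendar days to February 14, 2025 gives April 18, 2025, which is the last day of the mitigation period.
Adding 72 calendar days to April 18, 2025 gives June 29, 2025, which is the last day of the appeal period.
The last day of the notice period: June 29, 2025 + 65 days = September 2, 2025.
The date termination becomes effective: September 2, 2025 + 5 days = September 7, 2025. That falls on a Sunday, so it rolls to the next business day, Monday, September 8, 2025.

September 8, 2025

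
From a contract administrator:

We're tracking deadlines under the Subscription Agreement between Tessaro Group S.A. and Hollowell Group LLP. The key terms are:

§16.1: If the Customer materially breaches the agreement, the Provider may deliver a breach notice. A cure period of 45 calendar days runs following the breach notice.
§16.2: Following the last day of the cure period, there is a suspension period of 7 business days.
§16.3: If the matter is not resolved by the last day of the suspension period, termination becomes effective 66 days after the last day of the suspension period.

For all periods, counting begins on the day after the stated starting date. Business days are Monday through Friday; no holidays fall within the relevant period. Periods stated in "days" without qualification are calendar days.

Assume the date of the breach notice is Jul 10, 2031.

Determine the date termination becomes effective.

Adding 45 calendar days to Jul 10, 2031 gives Aug 24, 2031, which is the last day of the cure period.
The last day of the suspension period: 7 business days after Sunday, Aug 24, 2031, skipping weekends — Aug 25, Aug 26, Aug 27, Aug 28, Aug 29, Sep 1, Sep 2 — lands on Tuesday, Sep 2, 2031.
The date termination becomes effective: Sep 2, 2031 + 66 days = Nov 7, 2031.

Nov 7, 2031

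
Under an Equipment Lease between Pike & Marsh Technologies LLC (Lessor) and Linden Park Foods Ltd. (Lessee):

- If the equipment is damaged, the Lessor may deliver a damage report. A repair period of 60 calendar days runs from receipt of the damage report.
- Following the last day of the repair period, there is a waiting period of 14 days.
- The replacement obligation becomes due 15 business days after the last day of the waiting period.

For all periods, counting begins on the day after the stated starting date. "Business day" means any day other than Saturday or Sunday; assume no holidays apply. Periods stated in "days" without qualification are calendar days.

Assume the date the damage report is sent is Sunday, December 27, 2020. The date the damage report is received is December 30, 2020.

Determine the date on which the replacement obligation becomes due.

The last day of the repair period: December 30, 2020 + 60 days = February 28, 2021.
The last day of the waiting period: 14 calendar days after February 28, 2021 is March 14, 2021.
The date on which the replacement obligation becomes due: counting 15 business days from Sunday, March 14, 2021 (Mar 15, Mar 16, Mar 17, Mar 18, …, Mar 31, Apr 1, Apr 2, skipping weekends) reaches Friday, April 2, 2021.

April 2, 2021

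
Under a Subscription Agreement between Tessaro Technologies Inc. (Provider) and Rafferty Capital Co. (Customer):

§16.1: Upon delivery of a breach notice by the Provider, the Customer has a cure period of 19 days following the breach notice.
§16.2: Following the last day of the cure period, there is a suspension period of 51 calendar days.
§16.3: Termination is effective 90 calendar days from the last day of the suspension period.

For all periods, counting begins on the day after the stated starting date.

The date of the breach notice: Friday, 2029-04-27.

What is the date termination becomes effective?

2029-10-04

The last day of the cure period: 2029-04-27 + 19 days = 2029-05-16.
Adding 51 calendar days to 2029-05-16 gives 2029-07-06, which is the last day of the suspension period.
Adding 90 calendar days to 2029-07-06 gives 2029-10-04, which is the date termination becomes effective.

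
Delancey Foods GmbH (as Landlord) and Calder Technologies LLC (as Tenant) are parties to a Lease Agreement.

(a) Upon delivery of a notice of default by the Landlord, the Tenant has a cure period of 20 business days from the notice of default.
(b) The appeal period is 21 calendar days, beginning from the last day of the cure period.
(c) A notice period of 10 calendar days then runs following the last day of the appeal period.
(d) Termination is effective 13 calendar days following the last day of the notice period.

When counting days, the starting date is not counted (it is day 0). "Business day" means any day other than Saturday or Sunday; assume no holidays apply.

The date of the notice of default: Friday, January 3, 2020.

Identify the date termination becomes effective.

March 15, 2020

The last day of the cure period: 20 business days after Friday, January 3, 2020, skipping weekends — Jan 6, Jan 7, Jan 8, Jan 9, …, Jan 29, Jan 30, Jan 31 — lands on Friday, January 31, 2020.
The last day of the appeal period: 21 calendar days after January 31, 2020 is February 21, 2020.
The last day of the notice period: 10 calendar days after February 21, 2020 is March 2, 2020.
The date termination becomes effective: 13 calendar days after March 2, 2020 is March 15, 2020.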